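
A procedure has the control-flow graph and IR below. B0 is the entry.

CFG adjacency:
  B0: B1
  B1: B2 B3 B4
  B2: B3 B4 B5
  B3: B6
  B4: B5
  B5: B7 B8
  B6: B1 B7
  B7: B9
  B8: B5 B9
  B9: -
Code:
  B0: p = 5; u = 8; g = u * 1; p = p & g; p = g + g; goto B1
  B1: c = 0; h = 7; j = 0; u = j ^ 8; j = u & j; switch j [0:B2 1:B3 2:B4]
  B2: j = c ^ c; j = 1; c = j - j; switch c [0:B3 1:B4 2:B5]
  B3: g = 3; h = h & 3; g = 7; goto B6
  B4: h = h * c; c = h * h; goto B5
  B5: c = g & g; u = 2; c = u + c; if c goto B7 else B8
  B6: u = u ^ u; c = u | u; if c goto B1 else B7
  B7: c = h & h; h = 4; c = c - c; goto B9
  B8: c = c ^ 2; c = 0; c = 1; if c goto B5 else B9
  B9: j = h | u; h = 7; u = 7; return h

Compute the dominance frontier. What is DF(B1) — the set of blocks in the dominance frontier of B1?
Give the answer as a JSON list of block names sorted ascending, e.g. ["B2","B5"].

idom tree: B1←B0 B2←B1 B3←B1 B4←B1 B5←B1 B6←B3 B7←B1 B8←B5 B9←B1
Dom at joins:
  B1: preds {B0,B6}: {B0} ∩ {B0,B1,B3,B6} = {B0}; idom=B0
  B3: preds {B1,B2}: {B0,B1} ∩ {B0,B1,B2} = {B0,B1}; idom=B1
  B4: preds {B1,B2}: {B0,B1} ∩ {B0,B1,B2} = {B0,B1}; idom=B1
  B5: preds {B2,B4,B8}: {B0,B1,B2} ∩ {B0,B1,B4} ∩ {B0,B1,B5,B8} = {B0,B1}; idom=B1
  B7: preds {B5,B6}: {B0,B1,B5} ∩ {B0,B1,B3,B6} = {B0,B1}; idom=B1
  B9: preds {B7,B8}: {B0,B1,B7} ∩ {B0,B1,B5,B8} = {B0,B1}; idom=B1

Frontier:
  B1←B0: walk · to B0
  B1←B6: walk B6→B3→B1 to B0
  B3←B1: walk · to B1
  B3←B2: walk B2 to B1
  B4←B1: walk · to B1
  B4←B2: walk B2 to B1
  B5←B2: walk B2 to B1
  B5←B4: walk B4 to B1
  B5←B8: walk B8→B5 to B1
  B7←B5: walk B5 to B1
  B7←B6: walk B6→B3 to B1
  B9←B7: walk B7 to B1
  B9←B8: walk B8→B5 to B1
  B0 → ∅
  B1 → {B1}
  B2 → {B3,B4,B5}
  B3 → {B1,B7}
  B4 → {B5}
  B5 → {B5,B7,B9}
  B6 → {B1,B7}
  B7 → {B9}
  B8 → {B5,B9}
  B9 → ∅

DF(B1) = ["B1"]

Answer: ["B1"]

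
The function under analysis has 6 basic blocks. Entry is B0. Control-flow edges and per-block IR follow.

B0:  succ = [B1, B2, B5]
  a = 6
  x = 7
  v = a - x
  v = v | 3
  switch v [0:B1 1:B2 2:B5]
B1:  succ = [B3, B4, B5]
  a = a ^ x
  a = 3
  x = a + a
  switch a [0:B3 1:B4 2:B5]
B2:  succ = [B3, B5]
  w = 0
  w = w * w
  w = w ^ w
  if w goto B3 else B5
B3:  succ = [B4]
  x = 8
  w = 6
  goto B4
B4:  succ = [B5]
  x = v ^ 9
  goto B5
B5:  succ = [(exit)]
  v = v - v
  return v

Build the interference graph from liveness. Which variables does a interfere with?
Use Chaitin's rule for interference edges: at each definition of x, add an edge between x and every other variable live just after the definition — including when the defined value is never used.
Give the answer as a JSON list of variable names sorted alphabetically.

Per-block:
  B0 def {a,v,x} use ∅
  B1 def {a,x} use {a,x}
  B2 def {w} use ∅
  B3 def {w,x} use ∅
  B4 def {x} use {v}
  B5 def {v} use {v}

Backward fixpoint:
  live B0: ∅→{a,v,x}
  live B1: {a,v,x}→{v}
  live B2: {v}→{v}
  live B3: {v}→{v}
  live B4: {v}→{v}
  live B5: {v}→∅

Conflict graph:
  a — {v,x}
  v — {a,w,x}
  w — {v}
  x — {a,v}

N(a) = ["v", "x"]

Answer: ["v", "x"]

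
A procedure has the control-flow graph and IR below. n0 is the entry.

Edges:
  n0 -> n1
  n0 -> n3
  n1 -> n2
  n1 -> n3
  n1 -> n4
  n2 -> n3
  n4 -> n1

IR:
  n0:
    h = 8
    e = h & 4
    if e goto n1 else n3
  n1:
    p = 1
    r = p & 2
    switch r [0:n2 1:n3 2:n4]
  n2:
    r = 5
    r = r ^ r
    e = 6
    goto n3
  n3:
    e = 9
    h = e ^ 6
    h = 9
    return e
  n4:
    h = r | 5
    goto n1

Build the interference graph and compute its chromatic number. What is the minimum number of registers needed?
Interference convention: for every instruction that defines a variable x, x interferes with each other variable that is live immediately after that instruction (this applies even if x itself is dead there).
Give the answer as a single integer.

Answer: 2

Working:
Per-block:
  n0 def {e,h} use ∅
  n1 def {p,r} use ∅
  n2 def {e,r} use ∅
  n3 def {e,h} use ∅
  n4 def {h} use {r}

Backward fixpoint:
  n0 li=∅ lo=∅
  n1 li=∅ lo={r}
  n2 li=∅ lo=∅
  n3 li=∅ lo=∅
  n4 li={r} lo=∅

Interfere edges:
  e↔{h}
  h↔{e}
  p↔∅
  r↔∅

Registers:
  clique {e,h} ⇒ need ≥ 2
  assign e→c0 h→c1 p→c0 r→c0 — no edge inside a register ⇒ χ ≤ 2
  χ = 2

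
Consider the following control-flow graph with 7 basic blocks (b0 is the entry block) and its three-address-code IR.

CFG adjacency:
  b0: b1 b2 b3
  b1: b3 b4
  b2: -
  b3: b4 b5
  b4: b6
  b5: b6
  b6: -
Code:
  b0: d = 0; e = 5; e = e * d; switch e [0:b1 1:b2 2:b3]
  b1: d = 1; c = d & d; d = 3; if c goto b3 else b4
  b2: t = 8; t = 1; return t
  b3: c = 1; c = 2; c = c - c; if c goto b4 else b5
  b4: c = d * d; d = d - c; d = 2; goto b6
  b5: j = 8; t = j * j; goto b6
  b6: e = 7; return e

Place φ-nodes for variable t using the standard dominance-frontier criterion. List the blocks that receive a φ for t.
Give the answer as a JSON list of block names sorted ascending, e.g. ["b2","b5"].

idom tree: b1←b0 b2←b0 b3←b0 b4←b0 b5←b3 b6←b0
Dom∩ at merges:
  b3: preds {b0,b1}: {b0} ∩ {b0,b1} = {b0}; idom=b0
  b4: preds {b1,b3}: {b0,b1} ∩ {b0,b3} = {b0}; idom=b0
  b6: preds {b4,b5}: {b0,b4} ∩ {b0,b3,b5} = {b0}; idom=b0

DF walk-up:
  b3←b0: walk · to b0
  b3←b1: walk b1 to b0
  b4←b1: walk b1 to b0
  b4←b3: walk b3 to b0
  b6←b4: walk b4 to b0
  b6←b5: walk b5→b3 to b0
  DF(b0)=∅
  DF(b1)={b3,b4}
  DF(b2)=∅
  DF(b3)={b4,b6}
  DF(b4)={b6}
  DF(b5)={b6}
  DF(b6)=∅

φ for t: defs {b2,b5}
  DF⁺ = {b6}

Answer: ["b6"]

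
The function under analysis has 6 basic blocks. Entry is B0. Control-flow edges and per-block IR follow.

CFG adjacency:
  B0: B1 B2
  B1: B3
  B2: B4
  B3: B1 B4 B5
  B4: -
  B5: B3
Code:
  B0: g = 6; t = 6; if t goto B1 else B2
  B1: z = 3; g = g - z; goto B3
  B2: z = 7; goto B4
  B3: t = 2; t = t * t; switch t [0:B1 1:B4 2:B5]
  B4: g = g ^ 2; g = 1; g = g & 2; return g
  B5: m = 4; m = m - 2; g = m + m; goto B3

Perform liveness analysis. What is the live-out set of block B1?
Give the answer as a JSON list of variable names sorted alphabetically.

Answer: ["g"]

Analysis:
Per-block:
  B0 def {g,t} use ∅
  B1 def {g,z} use {g}
  B2 def {z} use ∅
  B3 def {t} use ∅
  B4 def {g} use {g}
  B5 def {g,m} use ∅

Live sets:
  B0 li=∅ lo={g}
  B1 li={g} lo={g}
  B2 li={g} lo={g}
  B3 li={g} lo={g}
  B4 li={g} lo=∅
  B5 li=∅ lo={g}

live-out(B1) = ["g"]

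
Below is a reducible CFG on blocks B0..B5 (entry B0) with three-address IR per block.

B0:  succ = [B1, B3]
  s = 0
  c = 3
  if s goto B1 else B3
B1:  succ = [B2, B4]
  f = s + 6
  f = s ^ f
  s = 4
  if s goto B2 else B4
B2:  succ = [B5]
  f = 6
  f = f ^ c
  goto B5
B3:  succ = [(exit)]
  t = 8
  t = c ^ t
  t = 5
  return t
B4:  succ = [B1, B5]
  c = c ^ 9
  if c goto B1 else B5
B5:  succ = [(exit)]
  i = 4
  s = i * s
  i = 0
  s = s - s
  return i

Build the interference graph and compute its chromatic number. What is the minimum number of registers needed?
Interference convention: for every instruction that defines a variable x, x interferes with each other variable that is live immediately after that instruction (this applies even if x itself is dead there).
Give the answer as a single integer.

Per-block:
  B0: def={c,s} ue=∅
  B1: def={f,s} ue={s}
  B2: def={f} ue={c}
  B3: def={t} ue={c}
  B4: def={c} ue={c}
  B5: def={i,s} ue={s}

Backward fixpoint:
  live B0: ∅→{c,s}
  live B1: {c,s}→{c,s}
  live B2: {c,s}→{s}
  live B3: {c}→∅
  live B4: {c,s}→{c,s}
  live B5: {s}→∅

Conflict graph:
  c — {f,s,t}
  f — {c,s}
  i — {s}
  s — {c,f,i}
  t — {c}

Chromatic number:
  clique {c,f,s} ⇒ need ≥ 3
  assign c→R0 f→R2 i→R0 s→R1 t→R1 — no edge inside a register ⇒ χ ≤ 3
  χ = 3

Answer: 3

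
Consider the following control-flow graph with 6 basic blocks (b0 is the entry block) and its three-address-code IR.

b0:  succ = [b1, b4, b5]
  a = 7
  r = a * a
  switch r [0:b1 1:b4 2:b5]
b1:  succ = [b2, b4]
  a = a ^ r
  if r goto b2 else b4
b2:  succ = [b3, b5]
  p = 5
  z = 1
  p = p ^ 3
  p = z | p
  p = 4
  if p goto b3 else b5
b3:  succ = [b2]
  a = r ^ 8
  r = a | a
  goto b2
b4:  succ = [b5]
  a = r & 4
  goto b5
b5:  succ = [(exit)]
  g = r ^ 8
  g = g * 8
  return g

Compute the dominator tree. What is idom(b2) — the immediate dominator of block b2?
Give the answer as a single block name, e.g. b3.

idom tree: b1←b0 b2←b1 b3←b2 b4←b0 b5←b0
Dom∩ at merges:
  b2: preds {b1,b3}: {b0,b1} ∩ {b0,b1,b2,b3} = {b0,b1}; idom=b1
  b4: preds {b0,b1}: {b0} ∩ {b0,b1} = {b0}; idom=b0
  b5: preds {b0,b2,b4}: {b0} ∩ {b0,b1,b2} ∩ {b0,b4} = {b0}; idom=b0

idom(b2) = b1

Answer: b1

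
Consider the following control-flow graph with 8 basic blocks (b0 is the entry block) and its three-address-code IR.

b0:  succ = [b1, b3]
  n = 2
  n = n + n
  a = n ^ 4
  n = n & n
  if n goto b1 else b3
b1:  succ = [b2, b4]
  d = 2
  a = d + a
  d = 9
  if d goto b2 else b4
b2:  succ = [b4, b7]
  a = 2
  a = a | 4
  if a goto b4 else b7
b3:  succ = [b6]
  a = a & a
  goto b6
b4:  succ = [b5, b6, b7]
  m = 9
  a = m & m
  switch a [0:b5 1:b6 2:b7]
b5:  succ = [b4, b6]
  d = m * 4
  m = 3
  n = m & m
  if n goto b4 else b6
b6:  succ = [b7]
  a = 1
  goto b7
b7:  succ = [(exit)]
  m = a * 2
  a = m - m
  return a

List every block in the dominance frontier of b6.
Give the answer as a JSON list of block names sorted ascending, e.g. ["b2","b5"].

Answer: ["b7"]

Derivation:
idom tree: b1←b0 b2←b1 b3←b0 b4←b1 b5←b4 b6←b0 b7←b0
Dom∩ at merges:
  b4: preds {b1,b2,b5}: {b0,b1} ∩ {b0,b1,b2} ∩ {b0,b1,b4,b5} = {b0,b1}; idom=b1
  b6: preds {b3,b4,b5}: {b0,b3} ∩ {b0,b1,b4} ∩ {b0,b1,b4,b5} = {b0}; idom=b0
  b7: preds {b2,b4,b6}: {b0,b1,b2} ∩ {b0,b1,b4} ∩ {b0,b6} = {b0}; idom=b0

DF walk-up:
  b4←b1: walk · to b1
  b4←b2: walk b2 to b1
  b4←b5: walk b5→b4 to b1
  b6←b3: walk b3 to b0
  b6←b4: walk b4→b1 to b0
  b6←b5: walk b5→b4→b1 to b0
  b7←b2: walk b2→b1 to b0
  b7←b4: walk b4→b1 to b0
  b7←b6: walk b6 to b0
  DF(b0)=∅
  DF(b1)={b6,b7}
  DF(b2)={b4,b7}
  DF(b3)={b6}
  DF(b4)={b4,b6,b7}
  DF(b5)={b4,b6}
  DF(b6)={b7}
  DF(b7)=∅

DF(b6) = ["b7"]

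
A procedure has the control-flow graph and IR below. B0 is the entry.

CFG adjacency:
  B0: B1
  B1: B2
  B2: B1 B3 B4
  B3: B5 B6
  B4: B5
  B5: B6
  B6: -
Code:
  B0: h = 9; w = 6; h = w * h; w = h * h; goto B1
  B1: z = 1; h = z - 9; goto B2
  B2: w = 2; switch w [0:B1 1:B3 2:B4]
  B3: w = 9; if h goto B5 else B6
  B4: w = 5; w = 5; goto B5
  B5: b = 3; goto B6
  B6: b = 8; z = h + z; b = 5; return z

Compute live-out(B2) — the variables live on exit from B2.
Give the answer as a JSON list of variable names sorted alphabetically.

Answer: ["h", "z"]

Working:
Block summaries:
  B0 def {h,w} use ∅
  B1 def {h,z} use ∅
  B2 def {w} use ∅
  B3 def {w} use {h}
  B4 def {w} use ∅
  B5 def {b} use ∅
  B6 def {b,z} use {h,z}

Backward fixpoint:
  live B0: ∅→∅
  live B1: ∅→{h,z}
  live B2: {h,z}→{h,z}
  live B3: {h,z}→{h,z}
  live B4: {h,z}→{h,z}
  live B5: {h,z}→{h,z}
  live B6: {h,z}→∅

live-out(B2) = ["h", "z"]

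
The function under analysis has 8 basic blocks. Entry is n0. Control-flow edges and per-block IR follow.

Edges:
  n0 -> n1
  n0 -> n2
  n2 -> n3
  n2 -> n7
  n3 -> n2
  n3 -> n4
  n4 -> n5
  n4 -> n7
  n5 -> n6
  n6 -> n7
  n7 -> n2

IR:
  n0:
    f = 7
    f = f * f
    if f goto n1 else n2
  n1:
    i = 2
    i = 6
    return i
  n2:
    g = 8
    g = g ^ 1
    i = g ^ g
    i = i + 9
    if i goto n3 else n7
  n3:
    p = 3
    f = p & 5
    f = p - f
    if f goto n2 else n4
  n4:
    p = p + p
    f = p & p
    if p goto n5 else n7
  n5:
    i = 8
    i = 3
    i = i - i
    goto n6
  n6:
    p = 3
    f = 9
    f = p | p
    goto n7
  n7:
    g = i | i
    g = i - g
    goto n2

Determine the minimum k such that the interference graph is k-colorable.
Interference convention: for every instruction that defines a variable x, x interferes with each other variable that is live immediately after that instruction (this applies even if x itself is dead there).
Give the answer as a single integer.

Block summaries:
  n0: def={f} ue=∅
  n1: def={i} ue=∅
  n2: def={g,i} ue=∅
  n3: def={f,p} ue=∅
  n4: def={f,p} ue={p}
  n5: def={i} ue=∅
  n6: def={f,p} ue=∅
  n7: def={g} ue={i}

Backward fixpoint:
  n0 li=∅ lo=∅
  n1 li=∅ lo=∅
  n2 li=∅ lo={i}
  n3 li={i} lo={i,p}
  n4 li={i,p} lo={i}
  n5 li=∅ lo={i}
  n6 li={i} lo={i}
  n7 li={i} lo=∅

Interference:
  f: {i,p}
  g: {i}
  i: {f,g,p}
  p: {f,i}

Registers:
  {f,i,p} pairwise interfere (3-clique) ⇒ χ ≥ 3
  assign f→r1 g→r1 i→r0 p→r2 — no edge inside a register ⇒ χ ≤ 3
  χ = 3

Answer: 3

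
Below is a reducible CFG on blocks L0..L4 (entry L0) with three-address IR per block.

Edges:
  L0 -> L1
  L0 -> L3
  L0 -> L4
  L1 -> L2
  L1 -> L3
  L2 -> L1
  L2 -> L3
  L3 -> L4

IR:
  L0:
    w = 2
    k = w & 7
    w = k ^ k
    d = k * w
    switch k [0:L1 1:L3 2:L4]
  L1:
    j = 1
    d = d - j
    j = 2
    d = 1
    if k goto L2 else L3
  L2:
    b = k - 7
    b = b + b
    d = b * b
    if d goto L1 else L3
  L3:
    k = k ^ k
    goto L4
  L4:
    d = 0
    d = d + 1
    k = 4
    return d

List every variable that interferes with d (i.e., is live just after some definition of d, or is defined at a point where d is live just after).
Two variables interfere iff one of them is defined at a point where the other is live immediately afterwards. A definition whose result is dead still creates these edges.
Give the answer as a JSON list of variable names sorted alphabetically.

def/use:
  L0: {d,k,w} / ∅
  L1: {d,j} / {d,k}
  L2: {b,d} / {k}
  L3: {k} / {k}
  L4: {d,k} / ∅

Backward fixpoint:
  L0: in=∅ out={d,k}
  L1: in={d,k} out={k}
  L2: in={k} out={d,k}
  L3: in={k} out=∅
  L4: in=∅ out=∅

Interfere edges:
  b: {k}
  d: {j,k}
  j: {d,k}
  k: {b,d,j,w}
  w: {k}

N(d) = ["j", "k"]

Answer: ["j", "k"]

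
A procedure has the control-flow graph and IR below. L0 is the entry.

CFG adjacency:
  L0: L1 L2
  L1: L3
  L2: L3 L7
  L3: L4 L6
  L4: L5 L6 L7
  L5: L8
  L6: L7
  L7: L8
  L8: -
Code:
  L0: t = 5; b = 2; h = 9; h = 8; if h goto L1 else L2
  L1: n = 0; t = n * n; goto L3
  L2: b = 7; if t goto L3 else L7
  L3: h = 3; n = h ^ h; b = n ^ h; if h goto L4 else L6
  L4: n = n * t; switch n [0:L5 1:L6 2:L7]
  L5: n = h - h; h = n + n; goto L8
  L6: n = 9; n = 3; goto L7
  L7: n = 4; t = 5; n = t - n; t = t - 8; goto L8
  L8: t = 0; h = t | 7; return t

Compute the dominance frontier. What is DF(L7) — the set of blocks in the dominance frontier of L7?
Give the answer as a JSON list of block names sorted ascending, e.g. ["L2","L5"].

Answer: ["L8"]

Working:
idom tree: L1←L0 L2←L0 L3←L0 L4←L3 L5←L4 L6←L3 L7←L0 L8←L0
Dom∩ at merges:
  L3: preds {L1,L2}: {L0,L1} ∩ {L0,L2} = {L0}; idom=L0
  L6: preds {L3,L4}: {L0,L3} ∩ {L0,L3,L4} = {L0,L3}; idom=L3
  L7: preds {L2,L4,L6}: {L0,L2} ∩ {L0,L3,L4} ∩ {L0,L3,L6} = {L0}; idom=L0
  L8: preds {L5,L7}: {L0,L3,L4,L5} ∩ {L0,L7} = {L0}; idom=L0

Frontier:
  join L3 pred L1: L1 stop@L0
  join L3 pred L2: L2 stop@L0
  join L6 pred L3: · stop@L3
  join L6 pred L4: L4 stop@L3
  join L7 pred L2: L2 stop@L0
  join L7 pred L4: L4→L3 stop@L0
  join L7 pred L6: L6→L3 stop@L0
  join L8 pred L5: L5→L4→L3 stop@L0
  join L8 pred L7: L7 stop@L0
  L0 → ∅
  L1 → {L3}
  L2 → {L3,L7}
  L3 → {L7,L8}
  L4 → {L6,L7,L8}
  L5 → {L8}
  L6 → {L7}
  L7 → {L8}
  L8 → ∅

DF(L7) = ["L8"]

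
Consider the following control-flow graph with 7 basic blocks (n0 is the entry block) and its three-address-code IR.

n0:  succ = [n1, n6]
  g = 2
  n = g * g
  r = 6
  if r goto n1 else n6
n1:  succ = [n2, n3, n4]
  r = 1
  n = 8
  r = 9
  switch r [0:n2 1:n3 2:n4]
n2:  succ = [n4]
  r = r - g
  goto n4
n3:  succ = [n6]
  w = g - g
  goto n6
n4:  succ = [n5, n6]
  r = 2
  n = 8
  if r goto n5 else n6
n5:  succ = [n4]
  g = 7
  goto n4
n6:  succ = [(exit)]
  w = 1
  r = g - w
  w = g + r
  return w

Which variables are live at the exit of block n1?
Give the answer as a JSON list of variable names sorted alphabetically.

Answer: ["g", "r"]

Analysis:
Block summaries:
  n0: def={g,n,r} ue=∅
  n1: def={n,r} ue=∅
  n2: def={r} ue={g,r}
  n3: def={w} ue={g}
  n4: def={n,r} ue=∅
  n5: def={g} ue=∅
  n6: def={r,w} ue={g}

Live sets:
  live n0: ∅→{g}
  live n1: {g}→{g,r}
  live n2: {g,r}→{g}
  live n3: {g}→{g}
  live n4: {g}→{g}
  live n5: ∅→{g}
  live n6: {g}→∅

live-out(n1) = ["g", "r"]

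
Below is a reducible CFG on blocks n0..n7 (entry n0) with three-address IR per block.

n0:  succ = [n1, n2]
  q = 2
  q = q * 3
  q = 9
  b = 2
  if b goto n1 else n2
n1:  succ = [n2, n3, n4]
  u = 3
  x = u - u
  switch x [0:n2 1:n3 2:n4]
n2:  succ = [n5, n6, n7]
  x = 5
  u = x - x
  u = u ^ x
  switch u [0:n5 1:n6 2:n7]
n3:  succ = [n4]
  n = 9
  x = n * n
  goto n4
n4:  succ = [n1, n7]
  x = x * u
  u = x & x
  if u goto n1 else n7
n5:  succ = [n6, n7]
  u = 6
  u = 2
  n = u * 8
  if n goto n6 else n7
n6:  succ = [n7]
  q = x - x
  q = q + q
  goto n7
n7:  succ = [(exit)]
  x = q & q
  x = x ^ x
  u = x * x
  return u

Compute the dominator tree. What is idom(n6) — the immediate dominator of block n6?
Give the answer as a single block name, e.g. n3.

Answer: n2

Analysis:
idom tree: n1←n0 n2←n0 n3←n1 n4←n1 n5←n2 n6←n2 n7←n0
Join-block Dom:
  n1: preds {n0,n4}: {n0} ∩ {n0,n1,n4} = {n0}; idom=n0
  n2: preds {n0,n1}: {n0} ∩ {n0,n1} = {n0}; idom=n0
  n4: preds {n1,n3}: {n0,n1} ∩ {n0,n1,n3} = {n0,n1}; idom=n1
  n6: preds {n2,n5}: {n0,n2} ∩ {n0,n2,n5} = {n0,n2}; idom=n2
  n7: preds {n2,n4,n5,n6}: {n0,n2} ∩ {n0,n1,n4} ∩ {n0,n2,n5} ∩ {n0,n2,n6} = {n0}; idom=n0

idom(n6) = n2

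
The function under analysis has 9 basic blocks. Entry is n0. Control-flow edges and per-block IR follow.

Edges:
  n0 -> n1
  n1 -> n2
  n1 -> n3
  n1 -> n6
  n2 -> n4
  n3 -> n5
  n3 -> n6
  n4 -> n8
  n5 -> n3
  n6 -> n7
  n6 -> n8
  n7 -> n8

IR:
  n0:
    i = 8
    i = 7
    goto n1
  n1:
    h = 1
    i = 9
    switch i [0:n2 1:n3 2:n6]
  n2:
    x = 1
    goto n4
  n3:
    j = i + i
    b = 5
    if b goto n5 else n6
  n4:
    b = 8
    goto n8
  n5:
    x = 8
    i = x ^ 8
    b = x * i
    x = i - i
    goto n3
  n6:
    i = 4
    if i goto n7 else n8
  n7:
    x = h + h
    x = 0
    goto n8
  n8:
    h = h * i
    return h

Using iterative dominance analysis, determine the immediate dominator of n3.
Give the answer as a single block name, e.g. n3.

Answer: n1

Analysis:
idom tree: n1←n0 n2←n1 n3←n1 n4←n2 n5←n3 n6←n1 n7←n6 n8←n1
Join-block Dom:
  n3: preds {n1,n5}: {n0,n1} ∩ {n0,n1,n3,n5} = {n0,n1}; idom=n1
  n6: preds {n1,n3}: {n0,n1} ∩ {n0,n1,n3} = {n0,n1}; idom=n1
  n8: preds {n4,n6,n7}: {n0,n1,n2,n4} ∩ {n0,n1,n6} ∩ {n0,n1,n6,n7} = {n0,n1}; idom=n1

idom(n3) = n1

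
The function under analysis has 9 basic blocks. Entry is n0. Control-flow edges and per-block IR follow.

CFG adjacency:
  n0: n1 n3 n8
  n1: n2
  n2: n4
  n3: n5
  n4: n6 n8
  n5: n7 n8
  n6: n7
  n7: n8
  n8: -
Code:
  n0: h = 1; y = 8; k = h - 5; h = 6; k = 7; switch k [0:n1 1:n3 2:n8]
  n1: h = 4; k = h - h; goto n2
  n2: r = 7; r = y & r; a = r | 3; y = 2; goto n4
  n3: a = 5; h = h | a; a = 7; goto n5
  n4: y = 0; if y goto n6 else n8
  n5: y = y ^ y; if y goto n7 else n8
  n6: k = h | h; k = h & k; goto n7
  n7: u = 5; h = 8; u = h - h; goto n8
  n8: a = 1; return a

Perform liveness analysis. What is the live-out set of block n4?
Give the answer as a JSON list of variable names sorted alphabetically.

Answer: ["h"]

Working:
def/use:
  n0: {h,k,y} / ∅
  n1: {h,k} / ∅
  n2: {a,r,y} / {y}
  n3: {a,h} / {h}
  n4: {y} / ∅
  n5: {y} / {y}
  n6: {k} / {h}
  n7: {h,u} / ∅
  n8: {a} / ∅

Backward fixpoint:
  live n0: ∅→{h,y}
  live n1: {y}→{h,y}
  live n2: {h,y}→{h}
  live n3: {h,y}→{y}
  live n4: {h}→{h}
  live n5: {y}→∅
  live n6: {h}→∅
  live n7: ∅→∅
  live n8: ∅→∅

live-out(n4) = ["h"]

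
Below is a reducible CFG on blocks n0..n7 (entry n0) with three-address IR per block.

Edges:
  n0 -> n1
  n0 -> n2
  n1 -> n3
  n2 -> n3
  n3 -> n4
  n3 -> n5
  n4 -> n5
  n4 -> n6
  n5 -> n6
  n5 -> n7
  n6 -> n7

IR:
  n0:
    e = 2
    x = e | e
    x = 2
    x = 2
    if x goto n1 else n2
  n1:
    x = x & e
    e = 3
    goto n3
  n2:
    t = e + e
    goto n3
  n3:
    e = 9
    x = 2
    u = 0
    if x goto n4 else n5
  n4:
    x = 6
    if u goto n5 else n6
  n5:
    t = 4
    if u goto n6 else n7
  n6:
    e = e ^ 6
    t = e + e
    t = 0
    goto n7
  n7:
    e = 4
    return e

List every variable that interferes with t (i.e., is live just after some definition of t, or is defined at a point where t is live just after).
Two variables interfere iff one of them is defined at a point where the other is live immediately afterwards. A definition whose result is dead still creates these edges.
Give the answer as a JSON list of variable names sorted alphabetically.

def/use:
  n0: def={e,x} ue=∅
  n1: def={e,x} ue={e,x}
  n2: def={t} ue={e}
  n3: def={e,u,x} ue=∅
  n4: def={x} ue={u}
  n5: def={t} ue={u}
  n6: def={e,t} ue={e}
  n7: def={e} ue=∅

Backward fixpoint:
  n0: in=∅ out={e,x}
  n1: in={e,x} out=∅
  n2: in={e} out=∅
  n3: in=∅ out={e,u}
  n4: in={e,u} out={e,u}
  n5: in={e,u} out={e}
  n6: in={e} out=∅
  n7: in=∅ out=∅

Interference:
  e: {t,u,x}
  t: {e,u}
  u: {e,t,x}
  x: {e,u}

N(t) = ["e", "u"]

Answer: ["e", "u"]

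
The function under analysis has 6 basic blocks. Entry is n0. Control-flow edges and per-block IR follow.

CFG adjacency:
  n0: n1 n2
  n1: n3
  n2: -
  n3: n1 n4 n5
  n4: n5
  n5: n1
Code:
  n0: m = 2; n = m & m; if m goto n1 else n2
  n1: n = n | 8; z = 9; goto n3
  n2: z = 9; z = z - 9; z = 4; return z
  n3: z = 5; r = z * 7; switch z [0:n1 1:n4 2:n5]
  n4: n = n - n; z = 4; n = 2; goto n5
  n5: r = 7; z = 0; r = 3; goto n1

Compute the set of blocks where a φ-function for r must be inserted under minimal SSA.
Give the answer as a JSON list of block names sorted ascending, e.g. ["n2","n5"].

idom tree: n1←n0 n2←n0 n3←n1 n4←n3 n5←n3
Dom at joins:
  n1: preds {n0,n3,n5}: {n0} ∩ {n0,n1,n3} ∩ {n0,n1,n3,n5} = {n0}; idom=n0
  n5: preds {n3,n4}: {n0,n1,n3} ∩ {n0,n1,n3,n4} = {n0,n1,n3}; idom=n3

Frontier:
  n1←n0: walk · to n0
  n1←n3: walk n3→n1 to n0
  n1←n5: walk n5→n3→n1 to n0
  n5←n3: walk · to n3
  n5←n4: walk n4 to n3
  DF(n0)=∅
  DF(n1)={n1}
  DF(n2)=∅
  DF(n3)={n1}
  DF(n4)={n5}
  DF(n5)={n1}

φ for r: defs {n3,n5}
  DF⁺ = {n1}

Answer: ["n1"]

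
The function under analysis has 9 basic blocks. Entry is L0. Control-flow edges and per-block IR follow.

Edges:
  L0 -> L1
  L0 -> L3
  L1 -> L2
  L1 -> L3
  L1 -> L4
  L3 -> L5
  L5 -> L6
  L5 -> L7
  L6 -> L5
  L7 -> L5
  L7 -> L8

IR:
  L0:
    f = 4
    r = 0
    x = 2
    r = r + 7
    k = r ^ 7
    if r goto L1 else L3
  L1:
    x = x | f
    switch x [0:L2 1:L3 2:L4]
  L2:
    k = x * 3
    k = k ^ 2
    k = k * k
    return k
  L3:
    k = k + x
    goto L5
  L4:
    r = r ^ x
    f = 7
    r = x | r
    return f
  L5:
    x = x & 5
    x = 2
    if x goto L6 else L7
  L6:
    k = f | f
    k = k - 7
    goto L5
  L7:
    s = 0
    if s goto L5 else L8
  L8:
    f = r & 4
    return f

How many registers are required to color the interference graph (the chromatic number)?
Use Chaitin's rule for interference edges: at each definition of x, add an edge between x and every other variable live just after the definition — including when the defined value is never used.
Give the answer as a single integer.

Answer: 4

Analysis:
Block summaries:
  L0 def {f,k,r,x} use ∅
  L1 def {x} use {f,x}
  L2 def {k} use {x}
  L3 def {k} use {k,x}
  L4 def {f,r} use {r,x}
  L5 def {x} use {x}
  L6 def {k} use {f}
  L7 def {s} use ∅
  L8 def {f} use {r}

Backward fixpoint:
  L0: in=∅ out={f,k,r,x}
  L1: in={f,k,r,x} out={f,k,r,x}
  L2: in={x} out=∅
  L3: in={f,k,r,x} out={f,r,x}
  L4: in={r,x} out=∅
  L5: in={f,r,x} out={f,r,x}
  L6: in={f,r,x} out={f,r,x}
  L7: in={f,r,x} out={f,r,x}
  L8: in={r} out=∅

Conflict graph:
  f↔{k,r,s,x}
  k↔{f,r,x}
  r↔{f,k,s,x}
  s↔{f,r,x}
  x↔{f,k,r,s}

Colouring:
  lower bound: {f,k,r,x} mutually conflict ⇒ χ ≥ 4
  4-colouring: c0={f}  c1={r}  c2={x}  c3={k,s}
  χ = 4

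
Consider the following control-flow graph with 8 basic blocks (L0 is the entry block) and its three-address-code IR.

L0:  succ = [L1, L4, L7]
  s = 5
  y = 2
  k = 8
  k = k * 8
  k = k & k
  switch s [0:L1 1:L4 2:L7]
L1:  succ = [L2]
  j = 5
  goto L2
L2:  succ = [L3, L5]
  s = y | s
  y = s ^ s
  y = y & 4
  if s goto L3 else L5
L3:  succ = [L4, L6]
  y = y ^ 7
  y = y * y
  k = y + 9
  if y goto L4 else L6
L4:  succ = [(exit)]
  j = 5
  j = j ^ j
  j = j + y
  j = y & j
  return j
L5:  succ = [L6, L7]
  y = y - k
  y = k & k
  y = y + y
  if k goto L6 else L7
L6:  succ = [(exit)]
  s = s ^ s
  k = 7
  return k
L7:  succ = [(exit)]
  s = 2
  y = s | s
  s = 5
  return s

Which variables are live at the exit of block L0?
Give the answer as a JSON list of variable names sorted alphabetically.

Answer: ["k", "s", "y"]

Working:
def/use:
  L0: def={k,s,y} ue=∅
  L1: def={j} ue=∅
  L2: def={s,y} ue={s,y}
  L3: def={k,y} ue={y}
  L4: def={j} ue={y}
  L5: def={y} ue={k,y}
  L6: def={k,s} ue={s}
  L7: def={s,y} ue=∅

Live sets:
  live L0: ∅→{k,s,y}
  live L1: {k,s,y}→{k,s,y}
  live L2: {k,s,y}→{k,s,y}
  live L3: {s,y}→{s,y}
  live L4: {y}→∅
  live L5: {k,s,y}→{s}
  live L6: {s}→∅
  live L7: ∅→∅

live-out(L0) = ["k", "s", "y"]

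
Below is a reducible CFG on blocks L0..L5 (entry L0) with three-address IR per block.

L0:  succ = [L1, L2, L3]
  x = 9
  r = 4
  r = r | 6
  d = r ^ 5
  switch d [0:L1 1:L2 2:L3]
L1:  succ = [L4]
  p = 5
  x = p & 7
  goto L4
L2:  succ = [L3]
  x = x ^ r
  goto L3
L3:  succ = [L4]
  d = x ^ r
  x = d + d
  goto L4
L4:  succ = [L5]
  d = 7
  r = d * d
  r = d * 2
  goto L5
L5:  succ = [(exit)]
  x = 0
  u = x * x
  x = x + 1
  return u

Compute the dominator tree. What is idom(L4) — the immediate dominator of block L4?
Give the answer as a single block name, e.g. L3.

idom tree: L1←L0 L2←L0 L3←L0 L4←L0 L5←L4
Dom at joins:
  L3: preds {L0,L2}: {L0} ∩ {L0,L2} = {L0}; idom=L0
  L4: preds {L1,L3}: {L0,L1} ∩ {L0,L3} = {L0}; idom=L0

idom(L4) = L0

Answer: L0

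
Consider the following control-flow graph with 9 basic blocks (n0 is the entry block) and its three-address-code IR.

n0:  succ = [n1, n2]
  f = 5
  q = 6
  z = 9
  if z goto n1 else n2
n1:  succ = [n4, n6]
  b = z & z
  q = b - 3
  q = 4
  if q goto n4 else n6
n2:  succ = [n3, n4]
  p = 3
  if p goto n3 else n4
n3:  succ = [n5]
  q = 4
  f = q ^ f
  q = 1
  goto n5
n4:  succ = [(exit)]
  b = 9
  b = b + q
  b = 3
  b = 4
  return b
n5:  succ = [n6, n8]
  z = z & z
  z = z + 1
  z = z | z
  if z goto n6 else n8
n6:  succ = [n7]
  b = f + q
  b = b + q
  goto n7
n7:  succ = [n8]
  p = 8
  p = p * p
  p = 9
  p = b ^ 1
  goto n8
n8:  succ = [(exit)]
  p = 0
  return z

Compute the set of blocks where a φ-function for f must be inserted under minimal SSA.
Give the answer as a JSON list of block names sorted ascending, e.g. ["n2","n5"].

Answer: ["n6", "n8"]

Derivation:
idom tree: n1←n0 n2←n0 n3←n2 n4←n0 n5←n3 n6←n0 n7←n6 n8←n0
Join-block Dom:
  n4: preds {n1,n2}: {n0,n1} ∩ {n0,n2} = {n0}; idom=n0
  n6: preds {n1,n5}: {n0,n1} ∩ {n0,n2,n3,n5} = {n0}; idom=n0
  n8: preds {n5,n7}: {n0,n2,n3,n5} ∩ {n0,n6,n7} = {n0}; idom=n0

Frontier:
  n4←n1: walk n1 to n0
  n4←n2: walk n2 to n0
  n6←n1: walk n1 to n0
  n6←n5: walk n5→n3→n2 to n0
  n8←n5: walk n5→n3→n2 to n0
  n8←n7: walk n7→n6 to n0
  n0 → ∅
  n1 → {n4,n6}
  n2 → {n4,n6,n8}
  n3 → {n6,n8}
  n4 → ∅
  n5 → {n6,n8}
  n6 → {n8}
  n7 → {n8}
  n8 → ∅

φ for f: defs {n0,n3}
  DF⁺ = {n6,n8}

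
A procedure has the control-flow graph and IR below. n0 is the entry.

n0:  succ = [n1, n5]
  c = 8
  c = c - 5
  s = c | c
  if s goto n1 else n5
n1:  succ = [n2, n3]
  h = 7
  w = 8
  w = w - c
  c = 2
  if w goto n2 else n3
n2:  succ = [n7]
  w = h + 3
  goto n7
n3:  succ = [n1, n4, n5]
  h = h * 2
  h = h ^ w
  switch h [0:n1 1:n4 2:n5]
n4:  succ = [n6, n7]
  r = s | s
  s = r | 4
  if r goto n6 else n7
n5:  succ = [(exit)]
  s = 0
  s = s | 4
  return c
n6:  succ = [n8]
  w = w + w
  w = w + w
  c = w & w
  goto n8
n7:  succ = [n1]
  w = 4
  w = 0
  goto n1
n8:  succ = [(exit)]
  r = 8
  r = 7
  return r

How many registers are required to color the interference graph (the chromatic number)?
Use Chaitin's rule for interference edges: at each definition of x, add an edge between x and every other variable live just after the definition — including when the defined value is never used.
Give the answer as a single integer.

Answer: 4

Working:
Block summaries:
  n0: def={c,s} ue=∅
  n1: def={c,h,w} ue={c}
  n2: def={w} ue={h}
  n3: def={h} ue={h,w}
  n4: def={r,s} ue={s}
  n5: def={s} ue={c}
  n6: def={c,w} ue={w}
  n7: def={w} ue=∅
  n8: def={r} ue=∅

Backward fixpoint:
  n0 li=∅ lo={c,s}
  n1 li={c,s} lo={c,h,s,w}
  n2 li={c,h,s} lo={c,s}
  n3 li={c,h,s,w} lo={c,s,w}
  n4 li={c,s,w} lo={c,s,w}
  n5 li={c} lo=∅
  n6 li={w} lo=∅
  n7 li={c,s} lo={c,s}
  n8 li=∅ lo=∅

Conflict graph:
  c: {h,r,s,w}
  h: {c,s,w}
  r: {c,s,w}
  s: {c,h,r,w}
  w: {c,h,r,s}

Chromatic number:
  clique {c,h,s,w} ⇒ need ≥ 4
  4-colouring: R0={c}  R1={s}  R2={w}  R3={h,r}
  χ = 4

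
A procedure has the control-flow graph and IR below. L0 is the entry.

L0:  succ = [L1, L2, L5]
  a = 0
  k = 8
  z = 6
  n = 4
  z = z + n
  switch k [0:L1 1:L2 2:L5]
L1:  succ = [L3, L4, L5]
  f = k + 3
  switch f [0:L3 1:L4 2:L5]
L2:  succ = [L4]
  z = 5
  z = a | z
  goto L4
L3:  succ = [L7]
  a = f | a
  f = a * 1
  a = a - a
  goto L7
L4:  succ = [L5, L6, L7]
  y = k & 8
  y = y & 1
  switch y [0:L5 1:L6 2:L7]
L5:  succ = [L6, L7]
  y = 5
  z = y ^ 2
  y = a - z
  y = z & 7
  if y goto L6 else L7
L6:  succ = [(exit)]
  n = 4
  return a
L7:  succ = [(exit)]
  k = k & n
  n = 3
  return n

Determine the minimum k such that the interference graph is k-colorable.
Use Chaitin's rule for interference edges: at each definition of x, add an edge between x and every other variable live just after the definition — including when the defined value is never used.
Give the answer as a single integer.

Per-block:
  L0: def={a,k,n,z} ue=∅
  L1: def={f} ue={k}
  L2: def={z} ue={a}
  L3: def={a,f} ue={a,f}
  L4: def={y} ue={k}
  L5: def={y,z} ue={a}
  L6: def={n} ue={a}
  L7: def={k,n} ue={k,n}

Live sets:
  L0: in=∅ out={a,k,n}
  L1: in={a,k,n} out={a,f,k,n}
  L2: in={a,k,n} out={a,k,n}
  L3: in={a,f,k,n} out={k,n}
  L4: in={a,k,n} out={a,k,n}
  L5: in={a,k,n} out={a,k,n}
  L6: in={a} out=∅
  L7: in={k,n} out=∅

Interfere edges:
  a↔{f,k,n,y,z}
  f↔{a,k,n}
  k↔{a,f,n,y,z}
  n↔{a,f,k,y,z}
  y↔{a,k,n,z}
  z↔{a,k,n,y}

Colouring:
  clique {a,k,n,y,z} ⇒ need ≥ 5
  5-colouring: R0={a}  R1={k}  R2={n}  R3={f,y}  R4={z}
  χ = 5

Answer: 5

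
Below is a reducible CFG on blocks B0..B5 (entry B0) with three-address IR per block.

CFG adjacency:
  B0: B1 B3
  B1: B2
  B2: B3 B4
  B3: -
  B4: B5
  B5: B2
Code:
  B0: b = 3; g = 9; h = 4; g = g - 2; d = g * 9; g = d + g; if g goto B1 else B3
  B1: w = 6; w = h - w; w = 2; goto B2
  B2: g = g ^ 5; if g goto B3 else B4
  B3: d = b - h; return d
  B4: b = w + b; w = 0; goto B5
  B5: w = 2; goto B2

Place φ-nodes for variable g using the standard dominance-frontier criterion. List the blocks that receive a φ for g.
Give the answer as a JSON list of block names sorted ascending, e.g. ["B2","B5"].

idom tree: B1←B0 B2←B1 B3←B0 B4←B2 B5←B4
Join-block Dom:
  B2: preds {B1,B5}: {B0,B1} ∩ {B0,B1,B2,B4,B5} = {B0,B1}; idom=B1
  B3: preds {B0,B2}: {B0} ∩ {B0,B1,B2} = {B0}; idom=B0

Frontier:
  join B2 pred B1: · stop@B1
  join B2 pred B5: B5→B4→B2 stop@B1
  join B3 pred B0: · stop@B0
  join B3 pred B2: B2→B1 stop@B0
  DF(B0)=∅
  DF(B1)={B3}
  DF(B2)={B2,B3}
  DF(B3)=∅
  DF(B4)={B2}
  DF(B5)={B2}

φ for g: defs {B0,B2}
  DF⁺ = {B2,B3}

Answer: ["B2", "B3"]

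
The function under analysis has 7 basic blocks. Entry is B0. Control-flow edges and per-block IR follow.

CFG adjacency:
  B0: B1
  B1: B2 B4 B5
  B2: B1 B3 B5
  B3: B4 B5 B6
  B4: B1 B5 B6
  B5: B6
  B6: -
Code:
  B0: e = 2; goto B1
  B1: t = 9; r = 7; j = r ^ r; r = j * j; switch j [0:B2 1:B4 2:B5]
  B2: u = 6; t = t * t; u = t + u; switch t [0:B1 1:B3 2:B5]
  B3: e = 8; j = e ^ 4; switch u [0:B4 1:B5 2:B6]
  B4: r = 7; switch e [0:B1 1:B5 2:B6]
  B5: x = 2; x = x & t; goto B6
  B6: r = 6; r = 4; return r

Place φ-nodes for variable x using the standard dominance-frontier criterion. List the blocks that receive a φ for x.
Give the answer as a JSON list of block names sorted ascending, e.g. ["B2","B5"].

Answer: ["B6"]

Working:
idom tree: B1←B0 B2←B1 B3←B2 B4←B1 B5←B1 B6←B1
Join-block Dom:
  B1: preds {B0,B2,B4}: {B0} ∩ {B0,B1,B2} ∩ {B0,B1,B4} = {B0}; idom=B0
  B4: preds {B1,B3}: {B0,B1} ∩ {B0,B1,B2,B3} = {B0,B1}; idom=B1
  B5: preds {B1,B2,B3,B4}: {B0,B1} ∩ {B0,B1,B2} ∩ {B0,B1,B2,B3} ∩ {B0,B1,B4} = {B0,B1}; idom=B1
  B6: preds {B3,B4,B5}: {B0,B1,B2,B3} ∩ {B0,B1,B4} ∩ {B0,B1,B5} = {B0,B1}; idom=B1

Frontier:
  B1←B0: walk · to B0
  B1←B2: walk B2→B1 to B0
  B1←B4: walk B4→B1 to B0
  B4←B1: walk · to B1
  B4←B3: walk B3→B2 to B1
  B5←B1: walk · to B1
  B5←B2: walk B2 to B1
  B5←B3: walk B3→B2 to B1
  B5←B4: walk B4 to B1
  B6←B3: walk B3→B2 to B1
  B6←B4: walk B4 to B1
  B6←B5: walk B5 to B1
  B0 → ∅
  B1 → {B1}
  B2 → {B1,B4,B5,B6}
  B3 → {B4,B5,B6}
  B4 → {B1,B5,B6}
  B5 → {B6}
  B6 → ∅

φ for x: defs {B5}
  DF⁺ = {B6}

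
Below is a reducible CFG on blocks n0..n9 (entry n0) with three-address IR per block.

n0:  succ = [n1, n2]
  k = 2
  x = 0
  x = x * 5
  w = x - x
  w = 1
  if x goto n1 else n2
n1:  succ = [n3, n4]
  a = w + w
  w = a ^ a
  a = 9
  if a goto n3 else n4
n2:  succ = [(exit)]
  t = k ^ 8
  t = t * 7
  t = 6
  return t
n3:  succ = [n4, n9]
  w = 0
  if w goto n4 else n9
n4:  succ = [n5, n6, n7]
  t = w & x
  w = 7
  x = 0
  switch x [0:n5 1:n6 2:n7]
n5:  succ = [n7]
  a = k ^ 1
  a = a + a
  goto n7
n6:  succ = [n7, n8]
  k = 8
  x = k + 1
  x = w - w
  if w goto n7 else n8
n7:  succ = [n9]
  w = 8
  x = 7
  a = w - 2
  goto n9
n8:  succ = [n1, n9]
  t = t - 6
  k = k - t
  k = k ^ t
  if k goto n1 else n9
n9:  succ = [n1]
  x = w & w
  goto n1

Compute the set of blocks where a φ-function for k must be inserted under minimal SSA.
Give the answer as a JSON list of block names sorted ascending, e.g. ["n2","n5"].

idom tree: n1←n0 n2←n0 n3←n1 n4←n1 n5←n4 n6←n4 n7←n4 n8←n6 n9←n1
Join-block Dom:
  n1: preds {n0,n8,n9}: {n0} ∩ {n0,n1,n4,n6,n8} ∩ {n0,n1,n9} = {n0}; idom=n0
  n4: preds {n1,n3}: {n0,n1} ∩ {n0,n1,n3} = {n0,n1}; idom=n1
  n7: preds {n4,n5,n6}: {n0,n1,n4} ∩ {n0,n1,n4,n5} ∩ {n0,n1,n4,n6} = {n0,n1,n4}; idom=n4
  n9: preds {n3,n7,n8}: {n0,n1,n3} ∩ {n0,n1,n4,n7} ∩ {n0,n1,n4,n6,n8} = {n0,n1}; idom=n1

DF walk-up:
  n1←n0: walk · to n0
  n1←n8: walk n8→n6→n4→n1 to n0
  n1←n9: walk n9→n1 to n0
  n4←n1: walk · to n1
  n4←n3: walk n3 to n1
  n7←n4: walk · to n4
  n7←n5: walk n5 to n4
  n7←n6: walk n6 to n4
  n9←n3: walk n3 to n1
  n9←n7: walk n7→n4 to n1
  n9←n8: walk n8→n6→n4 to n1
  DF(n0)=∅
  DF(n1)={n1}
  DF(n2)=∅
  DF(n3)={n4,n9}
  DF(n4)={n1,n9}
  DF(n5)={n7}
  DF(n6)={n1,n7,n9}
  DF(n7)={n9}
  DF(n8)={n1,n9}
  DF(n9)={n1}

φ for k: defs {n0,n6,n8}
  DF⁺ = {n1,n7,n9}

Answer: ["n1", "n7", "n9"]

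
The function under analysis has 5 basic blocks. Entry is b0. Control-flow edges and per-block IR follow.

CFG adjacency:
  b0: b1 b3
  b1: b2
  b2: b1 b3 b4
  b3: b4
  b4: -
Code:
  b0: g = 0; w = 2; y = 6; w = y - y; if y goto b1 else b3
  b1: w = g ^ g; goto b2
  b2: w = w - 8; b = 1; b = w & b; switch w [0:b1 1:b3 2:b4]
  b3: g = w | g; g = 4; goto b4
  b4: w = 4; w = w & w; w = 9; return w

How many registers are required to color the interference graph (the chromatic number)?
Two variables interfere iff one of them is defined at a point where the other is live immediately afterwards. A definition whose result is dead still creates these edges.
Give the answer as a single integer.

Block summaries:
  b0: {g,w,y} / ∅
  b1: {w} / {g}
  b2: {b,w} / {w}
  b3: {g} / {g,w}
  b4: {w} / ∅

Liveness:
  b0 li=∅ lo={g,w}
  b1 li={g} lo={g,w}
  b2 li={g,w} lo={g,w}
  b3 li={g,w} lo=∅
  b4 li=∅ lo=∅

Interfere edges:
  b — {g,w}
  g — {b,w,y}
  w — {b,g,y}
  y — {g,w}

Chromatic number:
  clique {b,g,w} ⇒ need ≥ 3
  3-colouring: R0={g}  R1={w}  R2={b,y}
  χ = 3

Answer: 3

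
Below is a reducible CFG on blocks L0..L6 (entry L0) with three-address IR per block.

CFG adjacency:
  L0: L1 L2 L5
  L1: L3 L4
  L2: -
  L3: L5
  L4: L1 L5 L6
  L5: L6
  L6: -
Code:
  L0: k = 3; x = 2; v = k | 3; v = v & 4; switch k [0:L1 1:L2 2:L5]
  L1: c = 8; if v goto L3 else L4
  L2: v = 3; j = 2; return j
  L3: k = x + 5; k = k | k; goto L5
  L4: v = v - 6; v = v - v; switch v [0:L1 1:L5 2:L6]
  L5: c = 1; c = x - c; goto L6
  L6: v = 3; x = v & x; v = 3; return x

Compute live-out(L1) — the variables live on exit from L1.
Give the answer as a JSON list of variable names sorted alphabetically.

Per-block:
  L0 def {k,v,x} use ∅
  L1 def {c} use {v}
  L2 def {j,v} use ∅
  L3 def {k} use {x}
  L4 def {v} use {v}
  L5 def {c} use {x}
  L6 def {v,x} use {x}

Live sets:
  live L0: ∅→{v,x}
  live L1: {v,x}→{v,x}
  live L2: ∅→∅
  live L3: {x}→{x}
  live L4: {v,x}→{v,x}
  live L5: {x}→{x}
  live L6: {x}→∅

live-out(L1) = ["v", "x"]

Answer: ["v", "x"]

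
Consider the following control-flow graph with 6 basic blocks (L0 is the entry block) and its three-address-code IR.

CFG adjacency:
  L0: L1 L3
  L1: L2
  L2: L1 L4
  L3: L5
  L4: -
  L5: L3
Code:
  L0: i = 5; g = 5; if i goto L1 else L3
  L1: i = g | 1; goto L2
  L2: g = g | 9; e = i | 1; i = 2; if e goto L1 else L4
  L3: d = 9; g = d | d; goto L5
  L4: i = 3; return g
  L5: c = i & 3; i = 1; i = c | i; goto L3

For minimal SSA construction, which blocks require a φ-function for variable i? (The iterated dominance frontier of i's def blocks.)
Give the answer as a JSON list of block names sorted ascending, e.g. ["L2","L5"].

idom tree: L1←L0 L2←L1 L3←L0 L4←L2 L5←L3
Join-block Dom:
  L1: preds {L0,L2}: {L0} ∩ {L0,L1,L2} = {L0}; idom=L0
  L3: preds {L0,L5}: {L0} ∩ {L0,L3,L5} = {L0}; idom=L0

DF walk-up:
  join L1 pred L0: · stop@L0
  join L1 pred L2: L2→L1 stop@L0
  join L3 pred L0: · stop@L0
  join L3 pred L5: L5→L3 stop@L0
  L0 → ∅
  L1 → {L1}
  L2 → {L1}
  L3 → {L3}
  L4 → ∅
  L5 → {L3}

φ for i: defs {L0,L1,L2,L4,L5}
  DF⁺ = {L1,L3}

Answer: ["L1", "L3"]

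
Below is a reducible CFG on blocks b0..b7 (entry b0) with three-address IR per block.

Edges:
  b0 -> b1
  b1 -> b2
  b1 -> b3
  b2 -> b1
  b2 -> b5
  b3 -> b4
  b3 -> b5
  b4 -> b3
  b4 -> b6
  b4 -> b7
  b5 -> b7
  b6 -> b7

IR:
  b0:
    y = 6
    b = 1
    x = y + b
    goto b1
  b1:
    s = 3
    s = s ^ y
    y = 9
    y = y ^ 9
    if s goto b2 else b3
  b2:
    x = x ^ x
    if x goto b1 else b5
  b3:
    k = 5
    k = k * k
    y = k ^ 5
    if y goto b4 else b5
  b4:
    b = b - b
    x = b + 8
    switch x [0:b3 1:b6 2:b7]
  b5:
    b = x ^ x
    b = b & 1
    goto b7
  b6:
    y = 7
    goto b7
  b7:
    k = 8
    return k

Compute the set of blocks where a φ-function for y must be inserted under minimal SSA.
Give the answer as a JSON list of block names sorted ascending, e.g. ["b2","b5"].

Answer: ["b1", "b3", "b5", "b7"]

Analysis:
idom tree: b1←b0 b2←b1 b3←b1 b4←b3 b5←b1 b6←b4 b7←b1
Join-block Dom:
  b1: preds {b0,b2}: {b0} ∩ {b0,b1,b2} = {b0}; idom=b0
  b3: preds {b1,b4}: {b0,b1} ∩ {b0,b1,b3,b4} = {b0,b1}; idom=b1
  b5: preds {b2,b3}: {b0,b1,b2} ∩ {b0,b1,b3} = {b0,b1}; idom=b1
  b7: preds {b4,b5,b6}: {b0,b1,b3,b4} ∩ {b0,b1,b5} ∩ {b0,b1,b3,b4,b6} = {b0,b1}; idom=b1

Frontier:
  join b1 pred b0: · stop@b0
  join b1 pred b2: b2→b1 stop@b0
  join b3 pred b1: · stop@b1
  join b3 pred b4: b4→b3 stop@b1
  join b5 pred b2: b2 stop@b1
  join b5 pred b3: b3 stop@b1
  join b7 pred b4: b4→b3 stop@b1
  join b7 pred b5: b5 stop@b1
  join b7 pred b6: b6→b4→b3 stop@b1
  b0: DF=∅
  b1: DF={b1}
  b2: DF={b1,b5}
  b3: DF={b3,b5,b7}
  b4: DF={b3,b7}
  b5: DF={b7}
  b6: DF={b7}
  b7: DF=∅

φ for y: defs {b0,b1,b3,b6}
  DF⁺ = {b1,b3,b5,b7}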